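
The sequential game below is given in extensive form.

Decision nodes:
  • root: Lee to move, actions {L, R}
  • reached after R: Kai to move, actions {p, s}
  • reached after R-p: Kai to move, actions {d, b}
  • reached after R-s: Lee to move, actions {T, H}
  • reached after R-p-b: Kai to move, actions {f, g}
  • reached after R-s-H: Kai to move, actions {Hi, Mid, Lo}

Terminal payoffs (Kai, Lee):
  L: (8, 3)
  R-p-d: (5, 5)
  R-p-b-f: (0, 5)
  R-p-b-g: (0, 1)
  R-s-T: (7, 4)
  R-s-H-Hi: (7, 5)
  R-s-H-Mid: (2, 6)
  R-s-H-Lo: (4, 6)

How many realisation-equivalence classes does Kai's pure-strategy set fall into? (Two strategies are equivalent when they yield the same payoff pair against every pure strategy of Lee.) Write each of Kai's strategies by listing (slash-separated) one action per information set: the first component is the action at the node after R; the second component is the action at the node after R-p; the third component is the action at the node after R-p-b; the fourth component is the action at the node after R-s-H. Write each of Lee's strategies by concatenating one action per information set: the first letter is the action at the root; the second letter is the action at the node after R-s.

Kai has 24 pure strategies: p/d/f/Hi, p/d/f/Mid, p/d/f/Lo, p/d/g/Hi, p/d/g/Mid, p/d/g/Lo, p/b/f/Hi, p/b/f/Mid, p/b/f/Lo, p/b/g/Hi, p/b/g/Mid, p/b/g/Lo, s/d/f/Hi, s/d/f/Mid, s/d/f/Lo, s/d/g/Hi, s/d/g/Mid, s/d/g/Lo, s/b/f/Hi, s/b/f/Mid, s/b/f/Lo, s/b/g/Hi, s/b/g/Mid, s/b/g/Lo. Columns: LT, LH, RT, RH.
{p/d/f/Hi, p/d/f/Mid, p/d/f/Lo, p/d/g/Hi, p/d/g/Mid, p/d/g/Lo} → row (8,3) (8,3) (5,5) (5,5)
{p/b/f/Hi, p/b/f/Mid, p/b/f/Lo} → row (8,3) (8,3) (0,5) (0,5)
{p/b/g/Hi, p/b/g/Mid, p/b/g/Lo} → row (8,3) (8,3) (0,1) (0,1)
{s/d/f/Hi, s/d/g/Hi, s/b/f/Hi, s/b/g/Hi} → row (8,3) (8,3) (7,4) (7,5)
{s/d/f/Mid, s/d/g/Mid, s/b/f/Mid, s/b/g/Mid} → row (8,3) (8,3) (7,4) (2,6)
{s/d/f/Lo, s/d/g/Lo, s/b/f/Lo, s/b/g/Lo} → row (8,3) (8,3) (7,4) (4,6)
That's 6 distinct rows out of 24 strategies.

6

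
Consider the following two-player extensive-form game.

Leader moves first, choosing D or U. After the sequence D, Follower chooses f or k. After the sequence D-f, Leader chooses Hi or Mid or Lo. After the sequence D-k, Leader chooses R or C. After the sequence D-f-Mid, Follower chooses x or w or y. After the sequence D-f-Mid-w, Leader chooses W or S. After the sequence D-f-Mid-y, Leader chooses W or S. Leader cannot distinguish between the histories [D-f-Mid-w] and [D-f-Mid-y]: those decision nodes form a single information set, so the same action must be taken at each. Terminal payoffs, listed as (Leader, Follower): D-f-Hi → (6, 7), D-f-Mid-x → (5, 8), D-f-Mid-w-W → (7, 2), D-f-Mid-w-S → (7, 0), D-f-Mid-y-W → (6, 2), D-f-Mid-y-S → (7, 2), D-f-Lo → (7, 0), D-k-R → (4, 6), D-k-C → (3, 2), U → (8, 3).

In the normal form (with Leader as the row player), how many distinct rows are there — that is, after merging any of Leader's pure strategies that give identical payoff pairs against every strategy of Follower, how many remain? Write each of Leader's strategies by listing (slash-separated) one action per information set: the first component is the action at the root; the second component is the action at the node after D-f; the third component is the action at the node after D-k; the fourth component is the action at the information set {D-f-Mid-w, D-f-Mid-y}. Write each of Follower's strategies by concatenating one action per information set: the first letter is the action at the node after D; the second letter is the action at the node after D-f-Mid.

9

Leader has 24 pure strategies: D/Hi/R/W, D/Hi/R/S, D/Hi/C/W, D/Hi/C/S, D/Mid/R/W, D/Mid/R/S, D/Mid/C/W, D/Mid/C/S, D/Lo/R/W, D/Lo/R/S, D/Lo/C/W, D/Lo/C/S, U/Hi/R/W, U/Hi/R/S, U/Hi/C/W, U/Hi/C/S, U/Mid/R/W, U/Mid/R/S, U/Mid/C/W, U/Mid/C/S, U/Lo/R/W, U/Lo/R/S, U/Lo/C/W, U/Lo/C/S. Columns: fx, fw, fy, kx, kw, ky.
{D/Hi/R/W, D/Hi/R/S} → row (6,7) (6,7) (6,7) (4,6) (4,6) (4,6)
{D/Hi/C/W, D/Hi/C/S} → row (6,7) (6,7) (6,7) (3,2) (3,2) (3,2)
{D/Mid/R/W} → row (5,8) (7,2) (6,2) (4,6) (4,6) (4,6)
{D/Mid/R/S} → row (5,8) (7,0) (7,2) (4,6) (4,6) (4,6)
{D/Mid/C/W} → row (5,8) (7,2) (6,2) (3,2) (3,2) (3,2)
{D/Mid/C/S} → row (5,8) (7,0) (7,2) (3,2) (3,2) (3,2)
{D/Lo/R/W, D/Lo/R/S} → row (7,0) (7,0) (7,0) (4,6) (4,6) (4,6)
{D/Lo/C/W, D/Lo/C/S} → row (7,0) (7,0) (7,0) (3,2) (3,2) (3,2)
{U/Hi/R/W, U/Hi/R/S, U/Hi/C/W, U/Hi/C/S, U/Mid/R/W, U/Mid/R/S, U/Mid/C/W, U/Mid/C/S, U/Lo/R/W, U/Lo/R/S, U/Lo/C/W, U/Lo/C/S} → row (8,3) (8,3) (8,3) (8,3) (8,3) (8,3)
That's 9 distinct rows out of 24 strategies.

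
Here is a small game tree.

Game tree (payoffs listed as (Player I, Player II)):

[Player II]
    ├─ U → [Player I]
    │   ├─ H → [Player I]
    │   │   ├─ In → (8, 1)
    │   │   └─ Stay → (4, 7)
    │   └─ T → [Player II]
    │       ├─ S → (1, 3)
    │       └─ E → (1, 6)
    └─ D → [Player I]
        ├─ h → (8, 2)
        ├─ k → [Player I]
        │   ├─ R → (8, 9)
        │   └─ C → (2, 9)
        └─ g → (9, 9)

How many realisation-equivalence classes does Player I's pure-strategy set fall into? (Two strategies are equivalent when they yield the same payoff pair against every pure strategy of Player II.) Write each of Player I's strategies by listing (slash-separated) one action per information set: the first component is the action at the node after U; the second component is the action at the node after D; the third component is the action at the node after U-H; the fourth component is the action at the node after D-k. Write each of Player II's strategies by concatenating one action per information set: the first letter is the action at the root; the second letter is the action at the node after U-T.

Player I has 24 pure strategies: H/h/In/R, H/h/In/C, H/h/Stay/R, H/h/Stay/C, H/k/In/R, H/k/In/C, H/k/Stay/R, H/k/Stay/C, H/g/In/R, H/g/In/C, H/g/Stay/R, H/g/Stay/C, T/h/In/R, T/h/In/C, T/h/Stay/R, T/h/Stay/C, T/k/In/R, T/k/In/C, T/k/Stay/R, T/k/Stay/C, T/g/In/R, T/g/In/C, T/g/Stay/R, T/g/Stay/C. Columns: US, UE, DS, DE.
{H/h/In/R, H/h/In/C} → row (8,1) (8,1) (8,2) (8,2)
{H/h/Stay/R, H/h/Stay/C} → row (4,7) (4,7) (8,2) (8,2)
{H/k/In/R} → row (8,1) (8,1) (8,9) (8,9)
{H/k/In/C} → row (8,1) (8,1) (2,9) (2,9)
{H/k/Stay/R} → row (4,7) (4,7) (8,9) (8,9)
{H/k/Stay/C} → row (4,7) (4,7) (2,9) (2,9)
{H/g/In/R, H/g/In/C} → row (8,1) (8,1) (9,9) (9,9)
{H/g/Stay/R, H/g/Stay/C} → row (4,7) (4,7) (9,9) (9,9)
{T/h/In/R, T/h/In/C, T/h/Stay/R, T/h/Stay/C} → row (1,3) (1,6) (8,2) (8,2)
{T/k/In/R, T/k/Stay/R} → row (1,3) (1,6) (8,9) (8,9)
{T/k/In/C, T/k/Stay/C} → row (1,3) (1,6) (2,9) (2,9)
{T/g/In/R, T/g/In/C, T/g/Stay/R, T/g/Stay/C} → row (1,3) (1,6) (9,9) (9,9)
That's 12 distinct rows out of 24 strategies.

12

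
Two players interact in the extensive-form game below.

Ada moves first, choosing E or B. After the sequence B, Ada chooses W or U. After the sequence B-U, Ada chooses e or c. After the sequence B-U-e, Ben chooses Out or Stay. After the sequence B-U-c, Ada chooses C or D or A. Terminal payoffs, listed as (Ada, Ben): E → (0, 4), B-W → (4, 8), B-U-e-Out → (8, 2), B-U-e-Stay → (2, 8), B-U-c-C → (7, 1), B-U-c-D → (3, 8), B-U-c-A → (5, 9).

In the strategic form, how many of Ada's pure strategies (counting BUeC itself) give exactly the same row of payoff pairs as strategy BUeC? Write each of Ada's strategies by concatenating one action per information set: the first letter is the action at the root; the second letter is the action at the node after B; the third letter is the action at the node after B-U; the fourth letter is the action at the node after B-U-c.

Row for BUeC (columns Out, Stay): (8,2) (2,8).
Under BUeC, Ada's choice at the node after B-U-c can never be reached regardless of what Ben does, so varying those choices leaves every outcome unchanged.
Holding the reachable choices fixed and varying the unreachable one freely already gives 3 equivalent strategies.
No other strategy reproduces this row, so those 3 are the full class: BUeC, BUeD, BUeA.

3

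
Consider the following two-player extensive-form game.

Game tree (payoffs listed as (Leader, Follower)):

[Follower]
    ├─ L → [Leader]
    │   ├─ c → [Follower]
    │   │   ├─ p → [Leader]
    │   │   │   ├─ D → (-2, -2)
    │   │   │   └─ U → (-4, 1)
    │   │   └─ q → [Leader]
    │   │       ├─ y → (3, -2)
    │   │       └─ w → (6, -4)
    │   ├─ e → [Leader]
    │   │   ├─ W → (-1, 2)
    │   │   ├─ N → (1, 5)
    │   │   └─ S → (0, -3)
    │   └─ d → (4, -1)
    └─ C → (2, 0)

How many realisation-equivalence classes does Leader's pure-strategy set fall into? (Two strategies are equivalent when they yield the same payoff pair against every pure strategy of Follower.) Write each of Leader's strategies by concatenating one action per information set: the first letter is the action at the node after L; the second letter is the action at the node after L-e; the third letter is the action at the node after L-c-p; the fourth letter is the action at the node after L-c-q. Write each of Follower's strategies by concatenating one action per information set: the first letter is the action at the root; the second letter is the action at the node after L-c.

Leader has 36 pure strategies: cWDy, cWDw, cWUy, cWUw, cNDy, cNDw, cNUy, cNUw, cSDy, cSDw, cSUy, cSUw, eWDy, eWDw, eWUy, eWUw, eNDy, eNDw, eNUy, eNUw, eSDy, eSDw, eSUy, eSUw, dWDy, dWDw, dWUy, dWUw, dNDy, dNDw, dNUy, dNUw, dSDy, dSDw, dSUy, dSUw. Columns: Lp, Lq, Cp, Cq.
{cWDy, cNDy, cSDy} → row (-2,-2) (3,-2) (2,0) (2,0)
{cWDw, cNDw, cSDw} → row (-2,-2) (6,-4) (2,0) (2,0)
{cWUy, cNUy, cSUy} → row (-4,1) (3,-2) (2,0) (2,0)
{cWUw, cNUw, cSUw} → row (-4,1) (6,-4) (2,0) (2,0)
{eWDy, eWDw, eWUy, eWUw} → row (-1,2) (-1,2) (2,0) (2,0)
{eNDy, eNDw, eNUy, eNUw} → row (1,5) (1,5) (2,0) (2,0)
{eSDy, eSDw, eSUy, eSUw} → row (0,-3) (0,-3) (2,0) (2,0)
{dWDy, dWDw, dWUy, dWUw, dNDy, dNDw, dNUy, dNUw, dSDy, dSDw, dSUy, dSUw} → row (4,-1) (4,-1) (2,0) (2,0)
That's 8 distinct rows out of 36 strategies.

8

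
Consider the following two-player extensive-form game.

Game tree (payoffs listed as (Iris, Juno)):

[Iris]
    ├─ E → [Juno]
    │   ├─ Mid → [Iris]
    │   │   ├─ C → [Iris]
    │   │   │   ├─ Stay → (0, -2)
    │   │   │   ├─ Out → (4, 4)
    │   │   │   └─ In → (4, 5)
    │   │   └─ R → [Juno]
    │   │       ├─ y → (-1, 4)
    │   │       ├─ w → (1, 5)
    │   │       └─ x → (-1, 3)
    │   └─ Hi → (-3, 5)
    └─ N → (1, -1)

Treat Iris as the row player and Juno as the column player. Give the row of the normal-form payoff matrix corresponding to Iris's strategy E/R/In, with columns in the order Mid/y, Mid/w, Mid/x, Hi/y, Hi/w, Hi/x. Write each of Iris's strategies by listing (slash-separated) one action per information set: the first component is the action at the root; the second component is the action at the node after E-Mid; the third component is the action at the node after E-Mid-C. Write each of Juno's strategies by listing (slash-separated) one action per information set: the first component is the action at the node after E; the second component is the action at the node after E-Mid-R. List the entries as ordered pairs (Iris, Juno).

vs Mid/y: Iris plays E → Juno plays Mid at [E] → Iris plays R at [E-Mid] → Juno plays y at [E-Mid-R] → (-1, 4)
vs Mid/w: Iris plays E → Juno plays Mid at [E] → Iris plays R at [E-Mid] → Juno plays w at [E-Mid-R] → (1, 5)
vs Mid/x: Iris plays E → Juno plays Mid at [E] → Iris plays R at [E-Mid] → Juno plays x at [E-Mid-R] → (-1, 3)
vs Hi/y: Iris plays E → Juno plays Hi at [E] → (-3, 5)
vs Hi/w: Iris plays E → Juno plays Hi at [E] → (-3, 5)
vs Hi/x: Iris plays E → Juno plays Hi at [E] → (-3, 5)

(-1,4) (1,5) (-1,3) (-3,5) (-3,5) (-3,5)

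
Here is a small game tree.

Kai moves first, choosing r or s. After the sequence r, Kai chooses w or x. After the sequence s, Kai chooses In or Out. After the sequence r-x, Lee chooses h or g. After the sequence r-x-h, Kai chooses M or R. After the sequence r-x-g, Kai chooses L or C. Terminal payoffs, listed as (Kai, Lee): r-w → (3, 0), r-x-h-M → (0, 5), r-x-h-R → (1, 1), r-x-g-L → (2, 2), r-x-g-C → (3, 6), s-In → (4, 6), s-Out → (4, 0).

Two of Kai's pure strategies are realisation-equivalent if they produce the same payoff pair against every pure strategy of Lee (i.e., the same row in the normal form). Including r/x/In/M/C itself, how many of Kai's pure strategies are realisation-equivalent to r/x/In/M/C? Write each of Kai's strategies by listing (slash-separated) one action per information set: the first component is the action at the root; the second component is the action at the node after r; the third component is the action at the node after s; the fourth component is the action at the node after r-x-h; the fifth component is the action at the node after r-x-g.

2

Row for r/x/In/M/C (columns h, g): (0,5) (3,6).
Under r/x/In/M/C, Kai's choice at the node after s can never be reached regardless of what Lee does, so varying those choices leaves every outcome unchanged.
Holding the reachable choices fixed and varying the unreachable one freely already gives 2 equivalent strategies.
No other strategy reproduces this row, so those 2 are the full class: r/x/In/M/C, r/x/Out/M/C.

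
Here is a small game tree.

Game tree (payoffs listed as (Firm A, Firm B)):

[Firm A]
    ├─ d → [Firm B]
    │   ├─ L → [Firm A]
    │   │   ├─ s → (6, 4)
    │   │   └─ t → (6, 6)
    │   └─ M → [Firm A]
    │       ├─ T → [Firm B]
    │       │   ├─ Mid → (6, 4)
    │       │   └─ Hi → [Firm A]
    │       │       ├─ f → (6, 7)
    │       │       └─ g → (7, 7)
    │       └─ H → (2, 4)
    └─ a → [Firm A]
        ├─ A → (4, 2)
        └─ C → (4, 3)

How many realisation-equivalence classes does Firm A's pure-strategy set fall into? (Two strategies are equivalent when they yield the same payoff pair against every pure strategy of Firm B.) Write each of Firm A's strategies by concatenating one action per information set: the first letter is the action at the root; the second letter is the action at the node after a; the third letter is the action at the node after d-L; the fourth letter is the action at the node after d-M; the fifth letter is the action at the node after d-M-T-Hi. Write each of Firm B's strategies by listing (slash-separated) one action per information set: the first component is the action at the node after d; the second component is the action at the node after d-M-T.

Firm A has 32 pure strategies: dAsTf, dAsTg, dAsHf, dAsHg, dAtTf, dAtTg, dAtHf, dAtHg, dCsTf, dCsTg, dCsHf, dCsHg, dCtTf, dCtTg, dCtHf, dCtHg, aAsTf, aAsTg, aAsHf, aAsHg, aAtTf, aAtTg, aAtHf, aAtHg, aCsTf, aCsTg, aCsHf, aCsHg, aCtTf, aCtTg, aCtHf, aCtHg. Columns: L/Mid, L/Hi, M/Mid, M/Hi.
{dAsTf, dCsTf} → row (6,4) (6,4) (6,4) (6,7)
{dAsTg, dCsTg} → row (6,4) (6,4) (6,4) (7,7)
{dAsHf, dAsHg, dCsHf, dCsHg} → row (6,4) (6,4) (2,4) (2,4)
{dAtTf, dCtTf} → row (6,6) (6,6) (6,4) (6,7)
{dAtTg, dCtTg} → row (6,6) (6,6) (6,4) (7,7)
{dAtHf, dAtHg, dCtHf, dCtHg} → row (6,6) (6,6) (2,4) (2,4)
{aAsTf, aAsTg, aAsHf, aAsHg, aAtTf, aAtTg, aAtHf, aAtHg} → row (4,2) (4,2) (4,2) (4,2)
{aCsTf, aCsTg, aCsHf, aCsHg, aCtTf, aCtTg, aCtHf, aCtHg} → row (4,3) (4,3) (4,3) (4,3)
That's 8 distinct rows out of 32 strategies.

8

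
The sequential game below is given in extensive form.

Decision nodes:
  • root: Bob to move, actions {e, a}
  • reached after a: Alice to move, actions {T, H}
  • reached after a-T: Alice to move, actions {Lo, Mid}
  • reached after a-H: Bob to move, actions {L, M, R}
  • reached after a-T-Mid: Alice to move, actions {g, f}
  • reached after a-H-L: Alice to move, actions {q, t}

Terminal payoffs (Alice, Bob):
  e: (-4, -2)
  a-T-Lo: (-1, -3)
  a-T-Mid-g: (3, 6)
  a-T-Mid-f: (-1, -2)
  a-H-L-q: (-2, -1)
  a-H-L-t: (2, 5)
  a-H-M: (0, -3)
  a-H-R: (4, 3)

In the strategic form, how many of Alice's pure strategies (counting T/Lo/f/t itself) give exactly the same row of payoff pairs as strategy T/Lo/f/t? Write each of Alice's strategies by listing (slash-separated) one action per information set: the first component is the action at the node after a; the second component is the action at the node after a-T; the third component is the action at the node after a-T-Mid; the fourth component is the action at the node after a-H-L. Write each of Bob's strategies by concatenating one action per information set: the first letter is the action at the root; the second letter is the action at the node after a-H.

Row for T/Lo/f/t (columns eL, eM, eR, aL, aM, aR): (-4,-2) (-4,-2) (-4,-2) (-1,-3) (-1,-3) (-1,-3).
Under T/Lo/f/t, Alice's choice at the node after a-T-Mid and at the node after a-H-L can never be reached regardless of what Bob does, so varying those choices leaves every outcome unchanged.
Holding the reachable choices fixed and varying the unreachable ones freely already gives 2 × 2 = 4 equivalent strategies.
No other strategy reproduces this row, so those 4 are the full class: T/Lo/g/q, T/Lo/g/t, T/Lo/f/q, T/Lo/f/t.

4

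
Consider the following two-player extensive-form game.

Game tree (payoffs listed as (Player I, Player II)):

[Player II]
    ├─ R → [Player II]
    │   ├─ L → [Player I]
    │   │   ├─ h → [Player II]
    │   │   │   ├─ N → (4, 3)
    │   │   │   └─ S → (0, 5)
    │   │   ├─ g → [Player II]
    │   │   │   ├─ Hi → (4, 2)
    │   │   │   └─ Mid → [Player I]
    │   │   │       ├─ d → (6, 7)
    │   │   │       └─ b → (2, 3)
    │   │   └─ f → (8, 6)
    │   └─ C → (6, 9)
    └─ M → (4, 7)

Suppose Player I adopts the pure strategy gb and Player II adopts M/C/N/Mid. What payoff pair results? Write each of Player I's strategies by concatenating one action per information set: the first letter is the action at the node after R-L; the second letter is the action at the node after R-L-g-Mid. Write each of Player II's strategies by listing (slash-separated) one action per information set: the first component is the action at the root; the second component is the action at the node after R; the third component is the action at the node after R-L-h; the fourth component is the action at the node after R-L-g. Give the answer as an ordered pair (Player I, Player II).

Trace the play path from the root:
  Player II plays M
→ terminal payoff (4, 7).
(Player I's choice at the node after R-L is never reached on this path, so it doesn't affect the outcome.)

(4, 7)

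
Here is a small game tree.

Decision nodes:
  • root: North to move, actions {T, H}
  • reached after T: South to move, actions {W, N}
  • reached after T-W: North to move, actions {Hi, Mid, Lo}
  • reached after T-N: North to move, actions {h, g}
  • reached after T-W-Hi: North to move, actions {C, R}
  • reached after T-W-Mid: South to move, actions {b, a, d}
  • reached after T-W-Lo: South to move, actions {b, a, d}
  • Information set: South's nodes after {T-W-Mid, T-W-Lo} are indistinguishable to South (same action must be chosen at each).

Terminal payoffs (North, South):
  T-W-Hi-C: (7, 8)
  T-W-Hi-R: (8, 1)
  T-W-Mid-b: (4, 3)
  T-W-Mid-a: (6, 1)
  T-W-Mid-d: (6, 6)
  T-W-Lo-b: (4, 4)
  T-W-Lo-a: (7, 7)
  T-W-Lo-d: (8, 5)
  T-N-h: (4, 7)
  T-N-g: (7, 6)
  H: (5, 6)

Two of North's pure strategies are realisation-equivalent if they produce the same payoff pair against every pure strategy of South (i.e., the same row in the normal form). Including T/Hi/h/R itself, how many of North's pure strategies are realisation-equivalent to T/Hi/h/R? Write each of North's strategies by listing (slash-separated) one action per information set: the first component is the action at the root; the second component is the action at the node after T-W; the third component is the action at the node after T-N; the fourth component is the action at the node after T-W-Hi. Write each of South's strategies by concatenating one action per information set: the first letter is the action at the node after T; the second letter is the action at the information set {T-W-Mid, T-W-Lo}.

Row for T/Hi/h/R (columns Wb, Wa, Wd, Nb, Na, Nd): (8,1) (8,1) (8,1) (4,7) (4,7) (4,7).
Every one of North's information sets is on the play path for some reply by South when North follows T/Hi/h/R.
Changing the action at any of them therefore changes at least one column, so only T/Hi/h/R itself gives this row.

1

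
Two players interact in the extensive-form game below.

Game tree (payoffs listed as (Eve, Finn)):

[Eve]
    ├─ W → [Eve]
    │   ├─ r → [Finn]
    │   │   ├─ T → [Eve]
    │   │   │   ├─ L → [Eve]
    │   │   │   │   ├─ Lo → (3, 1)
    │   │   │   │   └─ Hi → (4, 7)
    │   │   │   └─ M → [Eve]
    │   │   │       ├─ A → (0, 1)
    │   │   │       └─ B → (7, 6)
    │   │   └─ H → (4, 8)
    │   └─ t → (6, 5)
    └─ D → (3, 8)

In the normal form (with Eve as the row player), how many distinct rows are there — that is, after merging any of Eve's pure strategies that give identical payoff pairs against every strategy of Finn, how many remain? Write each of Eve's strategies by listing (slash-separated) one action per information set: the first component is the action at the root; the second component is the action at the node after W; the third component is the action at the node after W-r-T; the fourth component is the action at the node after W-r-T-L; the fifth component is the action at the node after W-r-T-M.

Eve has 32 pure strategies: W/r/L/Lo/A, W/r/L/Lo/B, W/r/L/Hi/A, W/r/L/Hi/B, W/r/M/Lo/A, W/r/M/Lo/B, W/r/M/Hi/A, W/r/M/Hi/B, W/t/L/Lo/A, W/t/L/Lo/B, W/t/L/Hi/A, W/t/L/Hi/B, W/t/M/Lo/A, W/t/M/Lo/B, W/t/M/Hi/A, W/t/M/Hi/B, D/r/L/Lo/A, D/r/L/Lo/B, D/r/L/Hi/A, D/r/L/Hi/B, D/r/M/Lo/A, D/r/M/Lo/B, D/r/M/Hi/A, D/r/M/Hi/B, D/t/L/Lo/A, D/t/L/Lo/B, D/t/L/Hi/A, D/t/L/Hi/B, D/t/M/Lo/A, D/t/M/Lo/B, D/t/M/Hi/A, D/t/M/Hi/B. Columns: T, H.
{W/r/L/Lo/A, W/r/L/Lo/B} → row (3,1) (4,8)
{W/r/L/Hi/A, W/r/L/Hi/B} → row (4,7) (4,8)
{W/r/M/Lo/A, W/r/M/Hi/A} → row (0,1) (4,8)
{W/r/M/Lo/B, W/r/M/Hi/B} → row (7,6) (4,8)
{W/t/L/Lo/A, W/t/L/Lo/B, W/t/L/Hi/A, W/t/L/Hi/B, W/t/M/Lo/A, W/t/M/Lo/B, W/t/M/Hi/A, W/t/M/Hi/B} → row (6,5) (6,5)
{D/r/L/Lo/A, D/r/L/Lo/B, D/r/L/Hi/A, D/r/L/Hi/B, D/r/M/Lo/A, D/r/M/Lo/B, D/r/M/Hi/A, D/r/M/Hi/B, D/t/L/Lo/A, D/t/L/Lo/B, D/t/L/Hi/A, D/t/L/Hi/B, D/t/M/Lo/A, D/t/M/Lo/B, D/t/M/Hi/A, D/t/M/Hi/B} → row (3,8) (3,8)
That's 6 distinct rows out of 32 strategies.

6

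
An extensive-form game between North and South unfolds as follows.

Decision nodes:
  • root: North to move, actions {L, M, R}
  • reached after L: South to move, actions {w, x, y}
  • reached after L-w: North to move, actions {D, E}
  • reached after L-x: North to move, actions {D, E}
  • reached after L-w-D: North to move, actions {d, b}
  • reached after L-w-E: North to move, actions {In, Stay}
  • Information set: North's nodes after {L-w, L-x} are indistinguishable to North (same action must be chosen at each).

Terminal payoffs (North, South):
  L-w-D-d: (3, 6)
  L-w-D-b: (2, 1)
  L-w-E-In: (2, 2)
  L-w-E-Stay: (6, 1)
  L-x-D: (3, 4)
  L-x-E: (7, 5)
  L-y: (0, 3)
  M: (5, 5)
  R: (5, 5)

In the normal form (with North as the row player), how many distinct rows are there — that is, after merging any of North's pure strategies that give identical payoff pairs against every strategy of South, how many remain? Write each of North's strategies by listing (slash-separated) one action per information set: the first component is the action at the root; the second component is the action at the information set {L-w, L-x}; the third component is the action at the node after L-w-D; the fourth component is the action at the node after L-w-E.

5

North has 24 pure strategies: L/D/d/In, L/D/d/Stay, L/D/b/In, L/D/b/Stay, L/E/d/In, L/E/d/Stay, L/E/b/In, L/E/b/Stay, M/D/d/In, M/D/d/Stay, M/D/b/In, M/D/b/Stay, M/E/d/In, M/E/d/Stay, M/E/b/In, M/E/b/Stay, R/D/d/In, R/D/d/Stay, R/D/b/In, R/D/b/Stay, R/E/d/In, R/E/d/Stay, R/E/b/In, R/E/b/Stay. Columns: w, x, y.
{L/D/d/In, L/D/d/Stay} → row (3,6) (3,4) (0,3)
{L/D/b/In, L/D/b/Stay} → row (2,1) (3,4) (0,3)
{L/E/d/In, L/E/b/In} → row (2,2) (7,5) (0,3)
{L/E/d/Stay, L/E/b/Stay} → row (6,1) (7,5) (0,3)
{M/D/d/In, M/D/d/Stay, M/D/b/In, M/D/b/Stay, M/E/d/In, M/E/d/Stay, M/E/b/In, M/E/b/Stay, R/D/d/In, R/D/d/Stay, R/D/b/In, R/D/b/Stay, R/E/d/In, R/E/d/Stay, R/E/b/In, R/E/b/Stay} → row (5,5) (5,5) (5,5)
That's 5 distinct rows out of 24 strategies.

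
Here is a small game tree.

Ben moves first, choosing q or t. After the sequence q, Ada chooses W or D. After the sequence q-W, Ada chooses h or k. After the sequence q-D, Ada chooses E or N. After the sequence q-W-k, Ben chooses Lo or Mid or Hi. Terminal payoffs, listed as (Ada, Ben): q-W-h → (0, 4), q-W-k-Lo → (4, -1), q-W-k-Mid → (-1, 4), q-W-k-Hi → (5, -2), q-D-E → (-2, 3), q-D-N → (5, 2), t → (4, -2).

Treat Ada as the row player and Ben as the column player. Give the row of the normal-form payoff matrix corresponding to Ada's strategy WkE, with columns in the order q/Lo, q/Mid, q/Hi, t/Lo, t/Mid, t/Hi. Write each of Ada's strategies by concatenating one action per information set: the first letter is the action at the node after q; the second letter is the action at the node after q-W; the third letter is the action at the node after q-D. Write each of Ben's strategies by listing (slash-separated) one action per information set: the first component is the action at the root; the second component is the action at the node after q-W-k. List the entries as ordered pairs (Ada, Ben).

(4,-1) (-1,4) (5,-2) (4,-2) (4,-2) (4,-2)

vs q/Lo: Ben plays q → Ada plays W at [q] → Ada plays k at [q-W] → Ben plays Lo at [q-W-k] → (4, -1)
vs q/Mid: Ben plays q → Ada plays W at [q] → Ada plays k at [q-W] → Ben plays Mid at [q-W-k] → (-1, 4)
vs q/Hi: Ben plays q → Ada plays W at [q] → Ada plays k at [q-W] → Ben plays Hi at [q-W-k] → (5, -2)
vs t/Lo: Ben plays t → (4, -2)
vs t/Mid: Ben plays t → (4, -2)
vs t/Hi: Ben plays t → (4, -2)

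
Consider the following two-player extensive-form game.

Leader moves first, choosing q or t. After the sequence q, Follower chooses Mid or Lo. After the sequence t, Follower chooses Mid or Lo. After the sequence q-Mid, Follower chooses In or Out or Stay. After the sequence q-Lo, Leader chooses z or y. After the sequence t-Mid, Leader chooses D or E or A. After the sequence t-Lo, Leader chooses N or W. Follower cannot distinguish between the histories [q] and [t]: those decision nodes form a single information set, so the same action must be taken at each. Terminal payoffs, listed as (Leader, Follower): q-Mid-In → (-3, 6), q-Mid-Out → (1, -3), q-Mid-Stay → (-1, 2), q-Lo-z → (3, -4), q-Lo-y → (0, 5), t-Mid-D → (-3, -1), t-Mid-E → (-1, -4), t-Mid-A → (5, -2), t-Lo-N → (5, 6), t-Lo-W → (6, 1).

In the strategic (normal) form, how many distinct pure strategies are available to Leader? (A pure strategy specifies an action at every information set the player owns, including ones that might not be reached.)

24

Leader owns the root with actions {q, t} — two choices.
Leader owns the node after q-Lo with actions {z, y} — two choices.
Leader owns the node after t-Mid with actions {D, E, A} — three choices.
Leader owns the node after t-Lo with actions {N, W} — two choices.
A pure strategy fixes one action at each information set independently, so the count is the product 2 × 2 × 3 × 2 = 24.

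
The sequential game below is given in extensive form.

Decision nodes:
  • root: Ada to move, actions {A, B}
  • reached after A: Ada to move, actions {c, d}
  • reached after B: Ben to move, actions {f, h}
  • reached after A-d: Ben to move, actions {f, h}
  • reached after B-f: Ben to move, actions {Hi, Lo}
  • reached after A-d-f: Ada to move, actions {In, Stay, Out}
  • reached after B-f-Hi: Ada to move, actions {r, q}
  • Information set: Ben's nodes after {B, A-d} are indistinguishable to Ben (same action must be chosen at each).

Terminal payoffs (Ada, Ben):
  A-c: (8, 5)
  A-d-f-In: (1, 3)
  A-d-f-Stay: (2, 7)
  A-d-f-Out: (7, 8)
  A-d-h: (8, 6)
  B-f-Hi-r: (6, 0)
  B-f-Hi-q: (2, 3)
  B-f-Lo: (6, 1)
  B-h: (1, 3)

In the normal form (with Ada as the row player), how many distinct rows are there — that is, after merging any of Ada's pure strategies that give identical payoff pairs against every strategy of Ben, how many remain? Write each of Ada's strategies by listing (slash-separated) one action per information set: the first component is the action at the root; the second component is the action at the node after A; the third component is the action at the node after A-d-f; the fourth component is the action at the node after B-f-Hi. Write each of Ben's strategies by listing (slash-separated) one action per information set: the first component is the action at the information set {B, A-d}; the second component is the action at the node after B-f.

6

Ada has 24 pure strategies: A/c/In/r, A/c/In/q, A/c/Stay/r, A/c/Stay/q, A/c/Out/r, A/c/Out/q, A/d/In/r, A/d/In/q, A/d/Stay/r, A/d/Stay/q, A/d/Out/r, A/d/Out/q, B/c/In/r, B/c/In/q, B/c/Stay/r, B/c/Stay/q, B/c/Out/r, B/c/Out/q, B/d/In/r, B/d/In/q, B/d/Stay/r, B/d/Stay/q, B/d/Out/r, B/d/Out/q. Columns: f/Hi, f/Lo, h/Hi, h/Lo.
{A/c/In/r, A/c/In/q, A/c/Stay/r, A/c/Stay/q, A/c/Out/r, A/c/Out/q} → row (8,5) (8,5) (8,5) (8,5)
{A/d/In/r, A/d/In/q} → row (1,3) (1,3) (8,6) (8,6)
{A/d/Stay/r, A/d/Stay/q} → row (2,7) (2,7) (8,6) (8,6)
{A/d/Out/r, A/d/Out/q} → row (7,8) (7,8) (8,6) (8,6)
{B/c/In/r, B/c/Stay/r, B/c/Out/r, B/d/In/r, B/d/Stay/r, B/d/Out/r} → row (6,0) (6,1) (1,3) (1,3)
{B/c/In/q, B/c/Stay/q, B/c/Out/q, B/d/In/q, B/d/Stay/q, B/d/Out/q} → row (2,3) (6,1) (1,3) (1,3)
That's 6 distinct rows out of 24 strategies.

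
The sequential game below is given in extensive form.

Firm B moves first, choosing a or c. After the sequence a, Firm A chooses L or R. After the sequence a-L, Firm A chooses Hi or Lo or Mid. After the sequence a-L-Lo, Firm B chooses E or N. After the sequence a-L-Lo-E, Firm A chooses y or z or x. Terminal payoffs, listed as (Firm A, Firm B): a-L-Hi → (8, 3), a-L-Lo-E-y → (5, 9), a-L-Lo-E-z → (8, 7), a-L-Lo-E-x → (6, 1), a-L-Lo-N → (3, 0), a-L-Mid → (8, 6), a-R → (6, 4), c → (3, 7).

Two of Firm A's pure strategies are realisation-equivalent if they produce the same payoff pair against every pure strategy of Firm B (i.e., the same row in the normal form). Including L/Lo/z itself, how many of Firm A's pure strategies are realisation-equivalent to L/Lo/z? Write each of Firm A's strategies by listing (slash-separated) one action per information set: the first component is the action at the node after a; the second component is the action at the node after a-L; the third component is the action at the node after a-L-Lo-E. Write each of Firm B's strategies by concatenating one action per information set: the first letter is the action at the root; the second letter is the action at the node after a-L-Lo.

1

Row for L/Lo/z (columns aE, aN, cE, cN): (8,7) (3,0) (3,7) (3,7).
Every one of Firm A's information sets is on the play path for some reply by Firm B when Firm A follows L/Lo/z.
Changing the action at any of them therefore changes at least one column, so only L/Lo/z itself gives this row.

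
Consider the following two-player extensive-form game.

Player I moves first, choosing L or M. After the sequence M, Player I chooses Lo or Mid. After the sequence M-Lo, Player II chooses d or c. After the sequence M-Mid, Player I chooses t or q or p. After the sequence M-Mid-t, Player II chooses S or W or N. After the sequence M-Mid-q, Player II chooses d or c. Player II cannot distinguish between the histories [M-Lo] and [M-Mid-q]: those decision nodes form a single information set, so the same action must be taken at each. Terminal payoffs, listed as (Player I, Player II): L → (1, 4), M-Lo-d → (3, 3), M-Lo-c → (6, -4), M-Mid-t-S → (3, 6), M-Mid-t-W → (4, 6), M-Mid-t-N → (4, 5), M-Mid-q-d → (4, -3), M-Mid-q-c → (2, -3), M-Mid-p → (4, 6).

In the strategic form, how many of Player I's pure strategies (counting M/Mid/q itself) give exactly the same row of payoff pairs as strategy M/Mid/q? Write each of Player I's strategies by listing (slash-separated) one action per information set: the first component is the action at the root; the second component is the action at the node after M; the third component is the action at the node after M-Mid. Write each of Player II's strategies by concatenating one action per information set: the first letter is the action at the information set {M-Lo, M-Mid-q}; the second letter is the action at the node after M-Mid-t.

1

Row for M/Mid/q (columns dS, dW, dN, cS, cW, cN): (4,-3) (4,-3) (4,-3) (2,-3) (2,-3) (2,-3).
Every one of Player I's information sets is on the play path for some reply by Player II when Player I follows M/Mid/q.
Changing the action at any of them therefore changes at least one column, so only M/Mid/q itself gives this row.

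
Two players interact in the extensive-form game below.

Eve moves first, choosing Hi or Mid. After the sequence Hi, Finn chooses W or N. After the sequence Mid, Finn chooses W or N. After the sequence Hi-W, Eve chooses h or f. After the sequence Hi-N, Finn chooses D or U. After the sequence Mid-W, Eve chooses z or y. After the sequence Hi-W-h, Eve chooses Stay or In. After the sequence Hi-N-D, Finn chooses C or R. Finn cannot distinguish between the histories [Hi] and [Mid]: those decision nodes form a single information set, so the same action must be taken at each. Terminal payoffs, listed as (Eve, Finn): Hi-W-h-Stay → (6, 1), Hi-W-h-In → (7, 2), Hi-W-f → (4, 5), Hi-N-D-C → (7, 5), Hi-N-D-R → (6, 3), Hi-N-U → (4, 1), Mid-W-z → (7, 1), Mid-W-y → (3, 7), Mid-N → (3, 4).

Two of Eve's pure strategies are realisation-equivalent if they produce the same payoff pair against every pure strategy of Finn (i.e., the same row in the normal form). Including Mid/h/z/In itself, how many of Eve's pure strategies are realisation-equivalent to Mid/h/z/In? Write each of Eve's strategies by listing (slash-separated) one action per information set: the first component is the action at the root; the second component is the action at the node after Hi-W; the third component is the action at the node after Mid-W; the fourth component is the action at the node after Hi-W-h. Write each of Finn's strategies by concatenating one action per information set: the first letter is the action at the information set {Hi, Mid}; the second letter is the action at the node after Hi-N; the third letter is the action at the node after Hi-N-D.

Row for Mid/h/z/In (columns WDC, WDR, WUC, WUR, NDC, NDR, NUC, NUR): (7,1) (7,1) (7,1) (7,1) (3,4) (3,4) (3,4) (3,4).
Under Mid/h/z/In, Eve's choice at the node after Hi-W and at the node after Hi-W-h can never be reached regardless of what Finn does, so varying those choices leaves every outcome unchanged.
Holding the reachable choices fixed and varying the unreachable ones freely already gives 2 × 2 = 4 equivalent strategies.
No other strategy reproduces this row, so those 4 are the full class: Mid/h/z/Stay, Mid/h/z/In, Mid/f/z/Stay, Mid/f/z/In.

4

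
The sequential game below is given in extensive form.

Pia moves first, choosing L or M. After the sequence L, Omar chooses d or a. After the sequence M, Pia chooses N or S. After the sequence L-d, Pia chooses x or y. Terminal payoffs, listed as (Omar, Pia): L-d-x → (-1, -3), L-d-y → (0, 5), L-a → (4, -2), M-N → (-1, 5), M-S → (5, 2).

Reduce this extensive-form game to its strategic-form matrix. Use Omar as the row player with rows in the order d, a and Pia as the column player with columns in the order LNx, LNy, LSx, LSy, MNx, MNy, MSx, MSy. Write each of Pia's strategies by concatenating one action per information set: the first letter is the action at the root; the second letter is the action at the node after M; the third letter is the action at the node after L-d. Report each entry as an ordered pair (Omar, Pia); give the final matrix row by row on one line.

d: (-1,-3) (0,5) (-1,-3) (0,5) (-1,5) (-1,5) (5,2) (5,2) | a: (4,-2) (4,-2) (4,-2) (4,-2) (-1,5) (-1,5) (5,2) (5,2)

          LNx      LNy      LSx      LSy      MNx      MNy      MSx      MSy
   d  (-1,-3)    (0,5)  (-1,-3)    (0,5)   (-1,5)   (-1,5)    (5,2)    (5,2)
   a   (4,-2)   (4,-2)   (4,-2)   (4,-2)   (-1,5)   (-1,5)    (5,2)    (5,2)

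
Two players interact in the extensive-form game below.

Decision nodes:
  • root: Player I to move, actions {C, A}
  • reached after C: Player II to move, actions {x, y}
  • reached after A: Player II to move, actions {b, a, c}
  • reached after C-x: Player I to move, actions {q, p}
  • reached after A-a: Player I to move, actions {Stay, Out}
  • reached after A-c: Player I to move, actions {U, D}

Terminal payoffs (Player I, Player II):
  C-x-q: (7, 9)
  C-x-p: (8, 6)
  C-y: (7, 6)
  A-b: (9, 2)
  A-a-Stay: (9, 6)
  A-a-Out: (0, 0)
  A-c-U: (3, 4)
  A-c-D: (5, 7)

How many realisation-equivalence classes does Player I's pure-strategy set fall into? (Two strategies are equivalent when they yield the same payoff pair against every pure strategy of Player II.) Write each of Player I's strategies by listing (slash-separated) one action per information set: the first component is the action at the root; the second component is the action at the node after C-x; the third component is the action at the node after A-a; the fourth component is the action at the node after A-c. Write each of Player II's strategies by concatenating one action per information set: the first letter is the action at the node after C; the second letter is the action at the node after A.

6

Player I has 16 pure strategies: C/q/Stay/U, C/q/Stay/D, C/q/Out/U, C/q/Out/D, C/p/Stay/U, C/p/Stay/D, C/p/Out/U, C/p/Out/D, A/q/Stay/U, A/q/Stay/D, A/q/Out/U, A/q/Out/D, A/p/Stay/U, A/p/Stay/D, A/p/Out/U, A/p/Out/D. Columns: xb, xa, xc, yb, ya, yc.
{C/q/Stay/U, C/q/Stay/D, C/q/Out/U, C/q/Out/D} → row (7,9) (7,9) (7,9) (7,6) (7,6) (7,6)
{C/p/Stay/U, C/p/Stay/D, C/p/Out/U, C/p/Out/D} → row (8,6) (8,6) (8,6) (7,6) (7,6) (7,6)
{A/q/Stay/U, A/p/Stay/U} → row (9,2) (9,6) (3,4) (9,2) (9,6) (3,4)
{A/q/Stay/D, A/p/Stay/D} → row (9,2) (9,6) (5,7) (9,2) (9,6) (5,7)
{A/q/Out/U, A/p/Out/U} → row (9,2) (0,0) (3,4) (9,2) (0,0) (3,4)
{A/q/Out/D, A/p/Out/D} → row (9,2) (0,0) (5,7) (9,2) (0,0) (5,7)
That's 6 distinct rows out of 16 strategies.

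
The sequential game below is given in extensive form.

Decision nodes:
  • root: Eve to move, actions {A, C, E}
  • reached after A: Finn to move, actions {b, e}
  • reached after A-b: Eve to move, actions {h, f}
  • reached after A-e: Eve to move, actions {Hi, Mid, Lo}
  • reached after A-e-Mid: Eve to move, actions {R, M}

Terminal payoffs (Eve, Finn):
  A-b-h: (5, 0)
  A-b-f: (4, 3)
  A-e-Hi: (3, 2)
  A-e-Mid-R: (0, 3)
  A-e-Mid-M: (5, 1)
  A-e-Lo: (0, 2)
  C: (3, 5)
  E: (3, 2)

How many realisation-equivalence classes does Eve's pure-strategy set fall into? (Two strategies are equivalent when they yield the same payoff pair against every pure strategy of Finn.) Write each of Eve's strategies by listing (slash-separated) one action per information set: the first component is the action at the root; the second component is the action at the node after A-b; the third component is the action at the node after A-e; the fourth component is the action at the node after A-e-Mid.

Eve has 36 pure strategies: A/h/Hi/R, A/h/Hi/M, A/h/Mid/R, A/h/Mid/M, A/h/Lo/R, A/h/Lo/M, A/f/Hi/R, A/f/Hi/M, A/f/Mid/R, A/f/Mid/M, A/f/Lo/R, A/f/Lo/M, C/h/Hi/R, C/h/Hi/M, C/h/Mid/R, C/h/Mid/M, C/h/Lo/R, C/h/Lo/M, C/f/Hi/R, C/f/Hi/M, C/f/Mid/R, C/f/Mid/M, C/f/Lo/R, C/f/Lo/M, E/h/Hi/R, E/h/Hi/M, E/h/Mid/R, E/h/Mid/M, E/h/Lo/R, E/h/Lo/M, E/f/Hi/R, E/f/Hi/M, E/f/Mid/R, E/f/Mid/M, E/f/Lo/R, E/f/Lo/M. Columns: b, e.
{A/h/Hi/R, A/h/Hi/M} → row (5,0) (3,2)
{A/h/Mid/R} → row (5,0) (0,3)
{A/h/Mid/M} → row (5,0) (5,1)
{A/h/Lo/R, A/h/Lo/M} → row (5,0) (0,2)
{A/f/Hi/R, A/f/Hi/M} → row (4,3) (3,2)
{A/f/Mid/R} → row (4,3) (0,3)
{A/f/Mid/M} → row (4,3) (5,1)
{A/f/Lo/R, A/f/Lo/M} → row (4,3) (0,2)
{C/h/Hi/R, C/h/Hi/M, C/h/Mid/R, C/h/Mid/M, C/h/Lo/R, C/h/Lo/M, C/f/Hi/R, C/f/Hi/M, C/f/Mid/R, C/f/Mid/M, C/f/Lo/R, C/f/Lo/M} → row (3,5) (3,5)
{E/h/Hi/R, E/h/Hi/M, E/h/Mid/R, E/h/Mid/M, E/h/Lo/R, E/h/Lo/M, E/f/Hi/R, E/f/Hi/M, E/f/Mid/R, E/f/Mid/M, E/f/Lo/R, E/f/Lo/M} → row (3,2) (3,2)
That's 10 distinct rows out of 36 strategies.

10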